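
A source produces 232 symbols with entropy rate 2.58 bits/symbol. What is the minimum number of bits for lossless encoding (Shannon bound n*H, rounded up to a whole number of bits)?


Minimum bits >= n * H = 232 * 2.58 = 598.56, rounded up to a whole number of bits = 599

599 bits


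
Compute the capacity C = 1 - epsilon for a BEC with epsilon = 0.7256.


C = 1 - epsilon = 1 - 0.7256 = 0.2744

0.2744 bits


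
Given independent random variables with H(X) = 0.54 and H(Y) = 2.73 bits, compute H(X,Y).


For independent variables, H(X,Y) = H(X) + H(Y) = 0.54 + 2.73 = 3.27

3.27 bits


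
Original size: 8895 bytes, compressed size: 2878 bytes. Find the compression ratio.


Ratio = original / compressed = 8895 / 2878 = 3.0907

3.0907


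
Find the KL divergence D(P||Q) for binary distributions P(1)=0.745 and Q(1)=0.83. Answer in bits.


KL = p*log2(p/q) + (1-p)*log2((1-p)/(1-q)) = 0.745*log2(0.745/0.83) + 0.255*log2(0.255/0.17) = 0.033

0.033 bits


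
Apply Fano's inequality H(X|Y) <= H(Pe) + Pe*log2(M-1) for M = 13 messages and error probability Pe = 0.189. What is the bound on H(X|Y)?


H(Pe) = -Pe*log2(Pe) - (1-Pe)*log2(1-Pe) = -0.189*log2(0.189) - 0.811*log2(0.811) = 0.454269 + 0.245105 = 0.6994. Pe*log2(M-1) = 0.189*log2(12) = 0.677558. Bound = H(Pe) + Pe*log2(M-1) = 0.454269 + 0.245105 + 0.677558 = 1.3769

1.3769 bits


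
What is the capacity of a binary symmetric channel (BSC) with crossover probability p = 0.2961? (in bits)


H(p) = -p*log2(p) - (1-p)*log2(1-p) = -0.2961*log2(0.2961) - 0.7039*log2(0.7039) = 0.519905 + 0.356566 = 0.8765. C = 1 - H(p) = 1 - 0.8765 = 0.1235

0.1235 bits


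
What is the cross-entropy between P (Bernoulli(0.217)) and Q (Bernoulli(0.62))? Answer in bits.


H(P,Q) = -p*log2(q) - (1-p)*log2(1-q). -0.217*log2(0.62) = 0.149656; -0.783*log2(0.38) = 1.093012. H(P,Q) = 0.149656 + 1.093012 = 1.2427

1.2427 bits


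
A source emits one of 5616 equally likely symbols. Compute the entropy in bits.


H = log2(n) = log2(5616) = 12.4553

12.4553 bits


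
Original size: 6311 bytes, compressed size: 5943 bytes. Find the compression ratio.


Ratio = original / compressed = 6311 / 5943 = 1.0619

1.0619


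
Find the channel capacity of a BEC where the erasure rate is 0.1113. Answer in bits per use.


C = 1 - epsilon = 1 - 0.1113 = 0.8887

0.8887 bits


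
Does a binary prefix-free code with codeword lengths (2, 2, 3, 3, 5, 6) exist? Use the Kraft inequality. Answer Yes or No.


Kraft sum = sum(2^(-l_i)) = 0.7969, need <= 1. Result: satisfied (a binary prefix-free code with these lengths exists)

Yes


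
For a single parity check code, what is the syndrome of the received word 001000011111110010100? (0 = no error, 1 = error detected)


Syndrome = XOR of all bits = 0 XOR 0 XOR 1 XOR 0 XOR 0 XOR 0 XOR 0 XOR 1 XOR 1 XOR 1 XOR 1 XOR 1 XOR 1 XOR 1 XOR 0 XOR 0 XOR 1 XOR 0 XOR 1 XOR 0 XOR 0 = 0

0


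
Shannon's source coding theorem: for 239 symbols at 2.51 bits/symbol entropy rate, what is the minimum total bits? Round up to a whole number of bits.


Minimum bits >= n * H = 239 * 2.51 = 599.89, rounded up to a whole number of bits = 600

600 bits


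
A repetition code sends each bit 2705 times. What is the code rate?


Rate = k/n = 1/2705

1/2705


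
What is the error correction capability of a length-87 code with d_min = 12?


Correction capability = floor((d-1)/2) = floor((12-1)/2) = 5

5 errors


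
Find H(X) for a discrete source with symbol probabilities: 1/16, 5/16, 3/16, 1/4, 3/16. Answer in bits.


H = -sum(p_i * log2(p_i)). Terms: -(1/16)*log2(1/16) = 0.250000; -(5/16)*log2(5/16) = 0.524397; -(3/16)*log2(3/16) = 0.452820; -(1/4)*log2(1/4) = 0.500000; -(3/16)*log2(3/16) = 0.452820. H = 0.250000 + 0.524397 + 0.452820 + 0.500000 + 0.452820 = 2.18

2.18 bits


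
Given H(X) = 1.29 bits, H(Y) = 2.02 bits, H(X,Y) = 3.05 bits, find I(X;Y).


I(X;Y) = H(X) + H(Y) - H(X,Y) = 1.29 + 2.02 - 3.05 = 0.26

0.26 bits


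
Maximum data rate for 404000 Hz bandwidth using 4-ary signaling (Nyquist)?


Rate = 2 * B * log2(M) = 2 * 404000 * 2.0 = 1616000.0

1616000.0 bps


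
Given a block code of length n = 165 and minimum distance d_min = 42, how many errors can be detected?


Detection capability = d_min - 1 = 42 - 1 = 41

41 errors


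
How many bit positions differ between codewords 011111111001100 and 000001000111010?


Count differing positions: . ^ ^ ^ ^ . ^ ^ ^ ^ ^ . ^ ^ . = 11 differences

11


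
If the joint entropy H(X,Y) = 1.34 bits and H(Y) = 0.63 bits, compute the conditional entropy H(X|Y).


H(X|Y) = H(X,Y) - H(Y) = 1.34 - 0.63 = 0.71

0.71 bits


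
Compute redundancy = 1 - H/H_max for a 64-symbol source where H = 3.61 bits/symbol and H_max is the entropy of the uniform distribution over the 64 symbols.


H_max = log2(K) = log2(64) = 6.0 bits/symbol. Redundancy = 1 - H/H_max = 1 - 3.61/6.0 = 1 - 0.6017 = 0.3983

0.3983


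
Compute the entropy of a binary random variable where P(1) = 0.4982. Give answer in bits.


H = -p*log2(p) - (1-p)*log2(1-p). -0.4982*log2(0.4982) = 0.500792; -0.5018*log2(0.5018) = 0.499198. H = 0.500792 + 0.499198 = 1.0

1.0 bits


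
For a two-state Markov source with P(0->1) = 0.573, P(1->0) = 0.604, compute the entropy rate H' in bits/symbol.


Stationary distribution: pi_0 = p10/(p01+p10) = 0.5132, pi_1 = 0.4868. Entropy rate H' = pi_0*H(p01) + pi_1*H(p10) = 0.5132*0.9846 + 0.4868*0.9686 = 0.9768

0.9768 bits/symbol


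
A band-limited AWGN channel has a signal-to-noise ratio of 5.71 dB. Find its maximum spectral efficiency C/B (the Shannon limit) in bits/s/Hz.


SNR_linear = 10^(5.71/10) = 3.7239; C/B = log2(1 + SNR_linear) = log2(1 + 3.7239) = 2.24

2.24 bits/s/Hz


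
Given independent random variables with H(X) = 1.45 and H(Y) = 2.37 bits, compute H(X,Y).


For independent variables, H(X,Y) = H(X) + H(Y) = 1.45 + 2.37 = 3.82

3.82 bits


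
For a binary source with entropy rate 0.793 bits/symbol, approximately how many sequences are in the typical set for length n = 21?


log2|A_typical| = nH = 21 * 0.793 = 16.653, so |A_typical| ~ 2^16.653 = 1.031e+05

1.031e+05


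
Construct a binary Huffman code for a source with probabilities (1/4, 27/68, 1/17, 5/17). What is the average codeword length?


Huffman construction (repeatedly merge the two least-probable nodes; each merge adds 1 bit to every symbol beneath it): 1/17 + 1/4 = 21/68; 5/17 + 21/68 = 41/68; 27/68 + 41/68 = 1. Resulting codeword lengths (in the order the probabilities were given): (3, 1, 3, 2). L_avg = sum(p_i * l_i) = 1/4*3 + 27/68*1 + 1/17*3 + 5/17*2 = 65/34 = 1.9118

1.9118 bits


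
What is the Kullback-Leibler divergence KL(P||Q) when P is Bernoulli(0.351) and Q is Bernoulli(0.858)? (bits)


KL = p*log2(p/q) + (1-p)*log2((1-p)/(1-q)) = 0.351*log2(0.351/0.858) + 0.649*log2(0.649/0.142) = 0.9702

0.9702 bits


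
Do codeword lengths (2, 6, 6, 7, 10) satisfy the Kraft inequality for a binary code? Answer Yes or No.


Kraft sum = sum(2^(-l_i)) = 0.29, need <= 1. Result: satisfied (a binary prefix-free code with these lengths exists)

Yes


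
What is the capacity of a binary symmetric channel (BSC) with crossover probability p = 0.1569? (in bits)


H(p) = -p*log2(p) - (1-p)*log2(1-p) = -0.1569*log2(0.1569) - 0.8431*log2(0.8431) = 0.419250 + 0.207592 = 0.6268. C = 1 - H(p) = 1 - 0.6268 = 0.3732

0.3732 bits


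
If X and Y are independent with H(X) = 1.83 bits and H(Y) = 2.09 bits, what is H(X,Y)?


For independent variables, H(X,Y) = H(X) + H(Y) = 1.83 + 2.09 = 3.92

3.92 bits


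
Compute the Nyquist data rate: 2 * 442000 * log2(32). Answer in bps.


Rate = 2 * B * log2(M) = 2 * 442000 * 5.0 = 4420000.0

4420000.0 bps


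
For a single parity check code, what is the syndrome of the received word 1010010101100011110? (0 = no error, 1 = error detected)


Syndrome = XOR of all bits = 1 XOR 0 XOR 1 XOR 0 XOR 0 XOR 1 XOR 0 XOR 1 XOR 0 XOR 1 XOR 1 XOR 0 XOR 0 XOR 0 XOR 1 XOR 1 XOR 1 XOR 1 XOR 0 = 0

0


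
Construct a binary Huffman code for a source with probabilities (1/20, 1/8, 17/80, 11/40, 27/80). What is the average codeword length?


Huffman construction (repeatedly merge the two least-probable nodes; each merge adds 1 bit to every symbol beneath it): 1/20 + 1/8 = 7/40; 7/40 + 17/80 = 31/80; 11/40 + 27/80 = 49/80; 31/80 + 49/80 = 1. Resulting codeword lengths (in the order the probabilities were given): (3, 3, 2, 2, 2). L_avg = sum(p_i * l_i) = 1/20*3 + 1/8*3 + 17/80*2 + 11/40*2 + 27/80*2 = 87/40 = 2.175

2.175 bits


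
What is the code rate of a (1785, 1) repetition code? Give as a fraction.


Rate = k/n = 1/1785

1/1785


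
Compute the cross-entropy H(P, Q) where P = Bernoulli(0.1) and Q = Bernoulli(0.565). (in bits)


H(P,Q) = -p*log2(q) - (1-p)*log2(1-q). -0.1*log2(0.565) = 0.082368; -0.9*log2(0.435) = 1.080821. H(P,Q) = 0.082368 + 1.080821 = 1.1632

1.1632 bits


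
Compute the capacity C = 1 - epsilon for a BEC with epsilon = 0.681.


C = 1 - epsilon = 1 - 0.681 = 0.319

0.319 bits


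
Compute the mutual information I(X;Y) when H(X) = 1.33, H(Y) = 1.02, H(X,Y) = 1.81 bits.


I(X;Y) = H(X) + H(Y) - H(X,Y) = 1.33 + 1.02 - 1.81 = 0.54

0.54 bits


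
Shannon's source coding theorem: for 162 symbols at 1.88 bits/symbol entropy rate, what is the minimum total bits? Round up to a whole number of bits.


Minimum bits >= n * H = 162 * 1.88 = 304.56, rounded up to a whole number of bits = 305

305 bits


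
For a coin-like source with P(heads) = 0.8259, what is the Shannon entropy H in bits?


H = -p*log2(p) - (1-p)*log2(1-p). -0.8259*log2(0.8259) = 0.227916; -0.1741*log2(0.1741) = 0.439082. H = 0.227916 + 0.439082 = 0.667

0.667 bits


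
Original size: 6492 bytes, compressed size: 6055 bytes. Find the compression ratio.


Ratio = original / compressed = 6492 / 6055 = 1.0722

1.0722


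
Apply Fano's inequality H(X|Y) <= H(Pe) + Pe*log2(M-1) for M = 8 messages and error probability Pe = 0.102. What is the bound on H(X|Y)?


H(Pe) = -Pe*log2(Pe) - (1-Pe)*log2(1-Pe) = -0.102*log2(0.102) - 0.898*log2(0.898) = 0.335923 + 0.139381 = 0.4753. Pe*log2(M-1) = 0.102*log2(7) = 0.286350. Bound = H(Pe) + Pe*log2(M-1) = 0.335923 + 0.139381 + 0.286350 = 0.7617

0.7617 bits


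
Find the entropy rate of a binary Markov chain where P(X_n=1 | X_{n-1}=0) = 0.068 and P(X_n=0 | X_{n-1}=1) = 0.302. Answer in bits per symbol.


Stationary distribution: pi_0 = p10/(p01+p10) = 0.8162, pi_1 = 0.1838. Entropy rate H' = pi_0*H(p01) + pi_1*H(p10) = 0.8162*0.3584 + 0.1838*0.8837 = 0.455

0.455 bits/symbol


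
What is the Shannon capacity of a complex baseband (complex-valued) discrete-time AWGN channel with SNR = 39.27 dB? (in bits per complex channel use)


SNR_linear = 10^(39.27/10) = 8452.7885; C = log2(1 + SNR_linear) = log2(1 + 8452.7885) = 13.0454

13.0454 bits/channel use


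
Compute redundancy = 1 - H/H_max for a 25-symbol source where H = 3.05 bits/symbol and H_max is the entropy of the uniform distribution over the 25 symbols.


H_max = log2(K) = log2(25) = 4.6439 bits/symbol. Redundancy = 1 - H/H_max = 1 - 3.05/4.6439 = 1 - 0.6568 = 0.3432

0.3432


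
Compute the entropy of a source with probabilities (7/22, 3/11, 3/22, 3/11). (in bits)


H = -sum(p_i * log2(p_i)). Terms: -(7/22)*log2(7/22) = 0.525661; -(3/11)*log2(3/11) = 0.511219; -(3/22)*log2(3/22) = 0.391973; -(3/11)*log2(3/11) = 0.511219. H = 0.525661 + 0.511219 + 0.391973 + 0.511219 = 1.9401

1.9401 bits


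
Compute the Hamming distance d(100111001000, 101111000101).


Count differing positions: . . ^ . . . . . ^ ^ . ^ = 4 differences

4


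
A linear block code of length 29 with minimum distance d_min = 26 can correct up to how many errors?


Correction capability = floor((d-1)/2) = floor((26-1)/2) = 12

12 errors


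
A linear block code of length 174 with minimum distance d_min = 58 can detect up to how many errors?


Detection capability = d_min - 1 = 58 - 1 = 57

57 errors


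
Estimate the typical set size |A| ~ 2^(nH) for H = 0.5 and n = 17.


log2|A_typical| = nH = 17 * 0.5 = 8.5, so |A_typical| ~ 2^8.5 = 3.620e+02

3.620e+02


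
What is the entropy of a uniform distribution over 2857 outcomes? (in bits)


H = log2(n) = log2(2857) = 11.4803

11.4803 bits


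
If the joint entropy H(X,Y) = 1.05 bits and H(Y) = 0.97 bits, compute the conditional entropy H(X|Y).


H(X|Y) = H(X,Y) - H(Y) = 1.05 - 0.97 = 0.08

0.08 bits


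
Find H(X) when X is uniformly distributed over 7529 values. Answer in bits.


H = log2(n) = log2(7529) = 12.8782

12.8782 bits


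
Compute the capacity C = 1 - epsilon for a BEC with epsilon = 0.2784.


C = 1 - epsilon = 1 - 0.2784 = 0.7216

0.7216 bits


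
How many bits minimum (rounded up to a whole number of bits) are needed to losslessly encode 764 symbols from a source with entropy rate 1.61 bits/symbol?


Minimum bits >= n * H = 764 * 1.61 = 1230.04, rounded up to a whole number of bits = 1231

1231 bits


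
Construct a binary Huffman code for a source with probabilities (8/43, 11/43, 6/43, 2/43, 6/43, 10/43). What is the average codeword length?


Huffman construction (repeatedly merge the two least-probable nodes; each merge adds 1 bit to every symbol beneath it): 2/43 + 6/43 = 8/43; 6/43 + 8/43 = 14/43; 8/43 + 10/43 = 18/43; 11/43 + 14/43 = 25/43; 18/43 + 25/43 = 1. Resulting codeword lengths (in the order the probabilities were given): (3, 2, 3, 3, 3, 2). L_avg = sum(p_i * l_i) = 8/43*3 + 11/43*2 + 6/43*3 + 2/43*3 + 6/43*3 + 10/43*2 = 108/43 = 2.5116

2.5116 bits


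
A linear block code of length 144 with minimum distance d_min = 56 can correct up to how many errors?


Correction capability = floor((d-1)/2) = floor((56-1)/2) = 27

27 errors


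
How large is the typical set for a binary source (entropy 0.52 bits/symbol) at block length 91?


log2|A_typical| = nH = 91 * 0.52 = 47.32, so |A_typical| ~ 2^47.32 = 1.757e+14

1.757e+14


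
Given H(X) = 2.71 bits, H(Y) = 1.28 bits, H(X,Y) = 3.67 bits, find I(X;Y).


I(X;Y) = H(X) + H(Y) - H(X,Y) = 2.71 + 1.28 - 3.67 = 0.32

0.32 bits


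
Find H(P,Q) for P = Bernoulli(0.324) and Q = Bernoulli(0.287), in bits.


H(P,Q) = -p*log2(q) - (1-p)*log2(1-q). -0.324*log2(0.287) = 0.583484; -0.676*log2(0.713) = 0.329906. H(P,Q) = 0.583484 + 0.329906 = 0.9134

0.9134 bits


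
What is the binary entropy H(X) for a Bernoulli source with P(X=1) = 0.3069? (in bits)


H = -p*log2(p) - (1-p)*log2(1-p). -0.3069*log2(0.3069) = 0.523007; -0.6931*log2(0.6931) = 0.366556. H = 0.523007 + 0.366556 = 0.8896

0.8896 bits


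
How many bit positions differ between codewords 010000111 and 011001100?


Count differing positions: . . ^ . . ^ . ^ ^ = 4 differences

4


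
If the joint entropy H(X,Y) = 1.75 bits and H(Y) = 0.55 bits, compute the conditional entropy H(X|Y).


H(X|Y) = H(X,Y) - H(Y) = 1.75 - 0.55 = 1.2

1.2 bits


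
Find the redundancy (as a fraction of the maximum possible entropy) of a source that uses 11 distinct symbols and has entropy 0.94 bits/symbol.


H_max = log2(K) = log2(11) = 3.4594 bits/symbol. Redundancy = 1 - H/H_max = 1 - 0.94/3.4594 = 1 - 0.2717 = 0.7283

0.7283


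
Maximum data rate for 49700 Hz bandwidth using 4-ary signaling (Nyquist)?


Rate = 2 * B * log2(M) = 2 * 49700 * 2.0 = 198800.0

198800.0 bps


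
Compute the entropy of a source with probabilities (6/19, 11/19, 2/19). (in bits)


H = -sum(p_i * log2(p_i)). Terms: -(6/19)*log2(6/19) = 0.525147; -(11/19)*log2(11/19) = 0.456498; -(2/19)*log2(2/19) = 0.341887. H = 0.525147 + 0.456498 + 0.341887 = 1.3235

1.3235 bits


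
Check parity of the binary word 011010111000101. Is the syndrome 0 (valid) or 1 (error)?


Syndrome = XOR of all bits = 0 XOR 1 XOR 1 XOR 0 XOR 1 XOR 0 XOR 1 XOR 1 XOR 1 XOR 0 XOR 0 XOR 0 XOR 1 XOR 0 XOR 1 = 0

0


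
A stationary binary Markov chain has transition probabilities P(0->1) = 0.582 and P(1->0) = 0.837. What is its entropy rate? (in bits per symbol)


Stationary distribution: pi_0 = p10/(p01+p10) = 0.5899, pi_1 = 0.4101. Entropy rate H' = pi_0*H(p01) + pi_1*H(p10) = 0.5899*0.9805 + 0.4101*0.6414 = 0.8414

0.8414 bits/symbol


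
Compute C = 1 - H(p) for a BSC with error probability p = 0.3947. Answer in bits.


H(p) = -p*log2(p) - (1-p)*log2(1-p) = -0.3947*log2(0.3947) - 0.6053*log2(0.6053) = 0.529360 + 0.438405 = 0.9678. C = 1 - H(p) = 1 - 0.9678 = 0.0322

0.0322 bits


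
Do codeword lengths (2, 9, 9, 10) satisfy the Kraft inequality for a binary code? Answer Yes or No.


Kraft sum = sum(2^(-l_i)) = 0.2549, need <= 1. Result: satisfied (a binary prefix-free code with these lengths exists)

Yes


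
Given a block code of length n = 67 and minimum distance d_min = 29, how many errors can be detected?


Detection capability = d_min - 1 = 29 - 1 = 28

28 errors


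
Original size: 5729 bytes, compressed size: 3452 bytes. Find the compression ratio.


Ratio = original / compressed = 5729 / 3452 = 1.6596

1.6596


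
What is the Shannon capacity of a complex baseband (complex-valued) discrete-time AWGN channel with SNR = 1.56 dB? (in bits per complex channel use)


SNR_linear = 10^(1.56/10) = 1.4322; C = log2(1 + SNR_linear) = log2(1 + 1.4322) = 1.2823

1.2823 bits/channel use


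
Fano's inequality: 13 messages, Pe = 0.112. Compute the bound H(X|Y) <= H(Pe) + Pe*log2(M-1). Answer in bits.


H(Pe) = -Pe*log2(Pe) - (1-Pe)*log2(1-Pe) = -0.112*log2(0.112) - 0.888*log2(0.888) = 0.353744 + 0.152175 = 0.5059. Pe*log2(M-1) = 0.112*log2(12) = 0.401516. Bound = H(Pe) + Pe*log2(M-1) = 0.353744 + 0.152175 + 0.401516 = 0.9074

0.9074 bits


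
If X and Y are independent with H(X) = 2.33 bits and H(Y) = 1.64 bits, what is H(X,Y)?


For independent variables, H(X,Y) = H(X) + H(Y) = 2.33 + 1.64 = 3.97

3.97 bits


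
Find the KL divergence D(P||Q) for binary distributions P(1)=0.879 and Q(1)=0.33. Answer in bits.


KL = p*log2(p/q) + (1-p)*log2((1-p)/(1-q)) = 0.879*log2(0.879/0.33) + 0.121*log2(0.121/0.67) = 0.9436

0.9436 bits


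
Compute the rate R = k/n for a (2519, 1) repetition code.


Rate = k/n = 1/2519

1/2519


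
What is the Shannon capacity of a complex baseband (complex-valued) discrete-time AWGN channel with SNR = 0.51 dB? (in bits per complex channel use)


SNR_linear = 10^(0.51/10) = 1.1246; C = log2(1 + SNR_linear) = log2(1 + 1.1246) = 1.0872

1.0872 bits/channel use


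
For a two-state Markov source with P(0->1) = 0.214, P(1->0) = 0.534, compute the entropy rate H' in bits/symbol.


Stationary distribution: pi_0 = p10/(p01+p10) = 0.7139, pi_1 = 0.2861. Entropy rate H' = pi_0*H(p01) + pi_1*H(p10) = 0.7139*0.7491 + 0.2861*0.9967 = 0.8199

0.8199 bits/symbol


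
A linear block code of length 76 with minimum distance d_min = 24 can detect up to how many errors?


Detection capability = d_min - 1 = 24 - 1 = 23

23 errors


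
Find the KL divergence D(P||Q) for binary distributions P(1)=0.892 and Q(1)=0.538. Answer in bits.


KL = p*log2(p/q) + (1-p)*log2((1-p)/(1-q)) = 0.892*log2(0.892/0.538) + 0.108*log2(0.108/0.462) = 0.4242

0.4242 bits


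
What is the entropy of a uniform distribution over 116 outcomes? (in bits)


H = log2(n) = log2(116) = 6.858

6.858 bits


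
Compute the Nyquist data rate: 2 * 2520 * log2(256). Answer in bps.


Rate = 2 * B * log2(M) = 2 * 2520 * 8.0 = 40320.0

40320.0 bps


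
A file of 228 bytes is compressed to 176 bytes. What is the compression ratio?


Ratio = original / compressed = 228 / 176 = 1.2955

1.2955


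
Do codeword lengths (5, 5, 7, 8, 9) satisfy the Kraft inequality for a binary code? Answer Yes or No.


Kraft sum = sum(2^(-l_i)) = 0.0762, need <= 1. Result: satisfied (a binary prefix-free code with these lengths exists)

Yes


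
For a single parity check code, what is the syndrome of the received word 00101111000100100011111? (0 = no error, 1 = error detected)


Syndrome = XOR of all bits = 0 XOR 0 XOR 1 XOR 0 XOR 1 XOR 1 XOR 1 XOR 1 XOR 0 XOR 0 XOR 0 XOR 1 XOR 0 XOR 0 XOR 1 XOR 0 XOR 0 XOR 0 XOR 1 XOR 1 XOR 1 XOR 1 XOR 1 = 0

0


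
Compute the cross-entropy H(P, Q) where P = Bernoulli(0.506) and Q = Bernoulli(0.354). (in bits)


H(P,Q) = -p*log2(q) - (1-p)*log2(1-q). -0.506*log2(0.354) = 0.758078; -0.494*log2(0.646) = 0.311415. H(P,Q) = 0.758078 + 0.311415 = 1.0695

1.0695 bits


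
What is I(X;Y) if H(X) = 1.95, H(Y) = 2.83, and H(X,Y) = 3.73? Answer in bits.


I(X;Y) = H(X) + H(Y) - H(X,Y) = 1.95 + 2.83 - 3.73 = 1.05

1.05 bits


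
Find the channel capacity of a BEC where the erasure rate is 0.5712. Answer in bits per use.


C = 1 - epsilon = 1 - 0.5712 = 0.4288

0.4288 bits


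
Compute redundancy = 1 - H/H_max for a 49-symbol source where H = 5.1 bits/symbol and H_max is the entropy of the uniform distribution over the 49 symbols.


H_max = log2(K) = log2(49) = 5.6147 bits/symbol. Redundancy = 1 - H/H_max = 1 - 5.1/5.6147 = 1 - 0.9083 = 0.0917

0.0917


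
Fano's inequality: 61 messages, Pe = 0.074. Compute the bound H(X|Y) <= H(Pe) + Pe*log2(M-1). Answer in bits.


H(Pe) = -Pe*log2(Pe) - (1-Pe)*log2(1-Pe) = -0.074*log2(0.074) - 0.926*log2(0.926) = 0.277968 + 0.102708 = 0.3807. Pe*log2(M-1) = 0.074*log2(60) = 0.437110. Bound = H(Pe) + Pe*log2(M-1) = 0.277968 + 0.102708 + 0.437110 = 0.8178

0.8178 bits


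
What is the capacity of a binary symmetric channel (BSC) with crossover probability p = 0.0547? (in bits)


H(p) = -p*log2(p) - (1-p)*log2(1-p) = -0.0547*log2(0.0547) - 0.9453*log2(0.9453) = 0.229320 + 0.076717 = 0.306. C = 1 - H(p) = 1 - 0.306 = 0.694

0.694 bits


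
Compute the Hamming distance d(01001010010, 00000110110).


Count differing positions: . ^ . . ^ ^ . . ^ . . = 4 differences

4


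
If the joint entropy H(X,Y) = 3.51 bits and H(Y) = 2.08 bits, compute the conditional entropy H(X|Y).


H(X|Y) = H(X,Y) - H(Y) = 3.51 - 2.08 = 1.43

1.43 bits


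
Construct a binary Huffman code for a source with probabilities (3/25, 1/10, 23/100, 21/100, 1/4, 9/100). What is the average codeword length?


Huffman construction (repeatedly merge the two least-probable nodes; each merge adds 1 bit to every symbol beneath it): 9/100 + 1/10 = 19/100; 3/25 + 19/100 = 31/100; 21/100 + 23/100 = 11/25; 1/4 + 31/100 = 14/25; 11/25 + 14/25 = 1. Resulting codeword lengths (in the order the probabilities were given): (3, 4, 2, 2, 2, 4). L_avg = sum(p_i * l_i) = 3/25*3 + 1/10*4 + 23/100*2 + 21/100*2 + 1/4*2 + 9/100*4 = 5/2 = 2.5

2.5 bits


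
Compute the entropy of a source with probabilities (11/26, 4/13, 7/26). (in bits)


H = -sum(p_i * log2(p_i)). Terms: -(11/26)*log2(11/26) = 0.525042; -(4/13)*log2(4/13) = 0.523212; -(7/26)*log2(7/26) = 0.509677. H = 0.525042 + 0.523212 + 0.509677 = 1.5579

1.5579 bits


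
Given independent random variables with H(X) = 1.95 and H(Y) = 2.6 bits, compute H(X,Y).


For independent variables, H(X,Y) = H(X) + H(Y) = 1.95 + 2.6 = 4.55

4.55 bits


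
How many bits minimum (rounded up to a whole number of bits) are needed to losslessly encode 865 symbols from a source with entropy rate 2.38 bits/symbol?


Minimum bits >= n * H = 865 * 2.38 = 2058.7, rounded up to a whole number of bits = 2059

2059 bits


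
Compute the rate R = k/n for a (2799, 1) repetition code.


Rate = k/n = 1/2799

1/2799


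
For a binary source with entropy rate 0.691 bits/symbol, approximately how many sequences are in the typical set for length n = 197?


log2|A_typical| = nH = 197 * 0.691 = 136.127, so |A_typical| ~ 2^136.127 = 9.513e+40

9.513e+40


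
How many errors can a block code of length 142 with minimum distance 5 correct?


Correction capability = floor((d-1)/2) = floor((5-1)/2) = 2

2 errors


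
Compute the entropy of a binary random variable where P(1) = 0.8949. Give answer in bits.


H = -p*log2(p) - (1-p)*log2(1-p). -0.8949*log2(0.8949) = 0.143364; -0.1051*log2(0.1051) = 0.341592. H = 0.143364 + 0.341592 = 0.485

0.485 bits


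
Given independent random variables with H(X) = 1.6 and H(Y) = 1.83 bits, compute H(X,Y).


For independent variables, H(X,Y) = H(X) + H(Y) = 1.6 + 1.83 = 3.43

3.43 bits


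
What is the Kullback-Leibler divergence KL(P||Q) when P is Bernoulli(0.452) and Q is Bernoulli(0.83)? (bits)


KL = p*log2(p/q) + (1-p)*log2((1-p)/(1-q)) = 0.452*log2(0.452/0.83) + 0.548*log2(0.548/0.17) = 0.5291

0.5291 bits


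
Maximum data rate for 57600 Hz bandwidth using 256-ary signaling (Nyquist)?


Rate = 2 * B * log2(M) = 2 * 57600 * 8.0 = 921600.0

921600.0 bps


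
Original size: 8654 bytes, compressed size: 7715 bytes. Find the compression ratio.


Ratio = original / compressed = 8654 / 7715 = 1.1217

1.1217


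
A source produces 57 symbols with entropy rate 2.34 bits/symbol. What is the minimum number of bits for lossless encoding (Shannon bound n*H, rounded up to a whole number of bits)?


Minimum bits >= n * H = 57 * 2.34 = 133.38, rounded up to a whole number of bits = 134

134 bits


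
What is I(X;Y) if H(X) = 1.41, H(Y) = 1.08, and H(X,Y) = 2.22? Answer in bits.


I(X;Y) = H(X) + H(Y) - H(X,Y) = 1.41 + 1.08 - 2.22 = 0.27

0.27 bits


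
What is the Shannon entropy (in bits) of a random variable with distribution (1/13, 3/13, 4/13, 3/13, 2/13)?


H = -sum(p_i * log2(p_i)). Terms: -(1/13)*log2(1/13) = 0.284649; -(3/13)*log2(3/13) = 0.488187; -(4/13)*log2(4/13) = 0.523212; -(3/13)*log2(3/13) = 0.488187; -(2/13)*log2(2/13) = 0.415452. H = 0.284649 + 0.488187 + 0.523212 + 0.488187 + 0.415452 = 2.1997

2.1997 bits


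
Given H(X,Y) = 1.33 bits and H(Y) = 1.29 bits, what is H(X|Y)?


H(X|Y) = H(X,Y) - H(Y) = 1.33 - 1.29 = 0.04

0.04 bits


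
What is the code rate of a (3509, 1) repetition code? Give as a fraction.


Rate = k/n = 1/3509

1/3509


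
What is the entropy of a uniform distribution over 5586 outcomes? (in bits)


H = log2(n) = log2(5586) = 12.4476

12.4476 bits


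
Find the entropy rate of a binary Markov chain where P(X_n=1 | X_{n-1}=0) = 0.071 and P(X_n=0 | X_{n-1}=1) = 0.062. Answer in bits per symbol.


Stationary distribution: pi_0 = p10/(p01+p10) = 0.4662, pi_1 = 0.5338. Entropy rate H' = pi_0*H(p01) + pi_1*H(p10) = 0.4662*0.3696 + 0.5338*0.3353 = 0.3513

0.3513 bits/symbol


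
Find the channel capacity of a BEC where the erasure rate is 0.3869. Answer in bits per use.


C = 1 - epsilon = 1 - 0.3869 = 0.6131

0.6131 bits


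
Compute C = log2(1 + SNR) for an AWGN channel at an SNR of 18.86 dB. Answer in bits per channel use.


SNR_linear = 10^(18.86/10) = 76.913; C = log2(1 + SNR_linear) = log2(1 + 76.913) = 6.2838

6.2838 bits/channel use


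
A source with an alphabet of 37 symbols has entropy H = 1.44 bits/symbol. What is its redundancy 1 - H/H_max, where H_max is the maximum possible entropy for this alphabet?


H_max = log2(K) = log2(37) = 5.2095 bits/symbol. Redundancy = 1 - H/H_max = 1 - 1.44/5.2095 = 1 - 0.2764 = 0.7236

0.7236


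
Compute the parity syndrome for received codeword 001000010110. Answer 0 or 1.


Syndrome = XOR of all bits = 0 XOR 0 XOR 1 XOR 0 XOR 0 XOR 0 XOR 0 XOR 1 XOR 0 XOR 1 XOR 1 XOR 0 = 0

0


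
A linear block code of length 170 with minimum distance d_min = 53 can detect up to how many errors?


Detection capability = d_min - 1 = 53 - 1 = 52

52 errors


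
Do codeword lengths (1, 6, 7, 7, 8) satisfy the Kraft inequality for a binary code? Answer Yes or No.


Kraft sum = sum(2^(-l_i)) = 0.5352, need <= 1. Result: satisfied (a binary prefix-free code with these lengths exists)

Yes


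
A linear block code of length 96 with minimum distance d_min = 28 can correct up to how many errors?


Correction capability = floor((d-1)/2) = floor((28-1)/2) = 13

13 errors


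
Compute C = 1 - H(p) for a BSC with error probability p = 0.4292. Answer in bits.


H(p) = -p*log2(p) - (1-p)*log2(1-p) = -0.4292*log2(0.4292) - 0.5708*log2(0.5708) = 0.523743 + 0.461745 = 0.9855. C = 1 - H(p) = 1 - 0.9855 = 0.0145

0.0145 bits


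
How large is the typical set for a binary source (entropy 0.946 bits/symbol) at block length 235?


log2|A_typical| = nH = 235 * 0.946 = 222.31, so |A_typical| ~ 2^222.31 = 8.356e+66

8.356e+66


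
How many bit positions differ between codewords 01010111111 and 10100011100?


Count differing positions: ^ ^ ^ ^ . ^ . . . ^ ^ = 7 differences

7


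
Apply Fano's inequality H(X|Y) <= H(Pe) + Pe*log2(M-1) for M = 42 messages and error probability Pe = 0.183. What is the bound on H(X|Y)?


H(Pe) = -Pe*log2(Pe) - (1-Pe)*log2(1-Pe) = -0.183*log2(0.183) - 0.817*log2(0.817) = 0.448365 + 0.238231 = 0.6866. Pe*log2(M-1) = 0.183*log2(41) = 0.980432. Bound = H(Pe) + Pe*log2(M-1) = 0.448365 + 0.238231 + 0.980432 = 1.667

1.667 bits


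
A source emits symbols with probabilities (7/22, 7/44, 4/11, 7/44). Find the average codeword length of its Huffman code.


Huffman construction (repeatedly merge the two least-probable nodes; each merge adds 1 bit to every symbol beneath it): 7/44 + 7/44 = 7/22; 7/22 + 7/22 = 7/11; 4/11 + 7/11 = 1. Resulting codeword lengths (in the order the probabilities were given): (2, 3, 1, 3). L_avg = sum(p_i * l_i) = 7/22*2 + 7/44*3 + 4/11*1 + 7/44*3 = 43/22 = 1.9545

1.9545 bits


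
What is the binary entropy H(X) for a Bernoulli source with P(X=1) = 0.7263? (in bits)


H = -p*log2(p) - (1-p)*log2(1-p). -0.7263*log2(0.7263) = 0.335088; -0.2737*log2(0.2737) = 0.511636. H = 0.335088 + 0.511636 = 0.8467

0.8467 bits


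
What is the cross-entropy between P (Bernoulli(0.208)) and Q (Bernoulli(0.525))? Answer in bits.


H(P,Q) = -p*log2(q) - (1-p)*log2(1-q). -0.208*log2(0.525) = 0.193359; -0.792*log2(0.475) = 0.850608. H(P,Q) = 0.193359 + 0.850608 = 1.044

1.044 bits


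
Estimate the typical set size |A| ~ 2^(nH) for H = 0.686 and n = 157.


log2|A_typical| = nH = 157 * 0.686 = 107.702, so |A_typical| ~ 2^107.702 = 2.640e+32

2.640e+32


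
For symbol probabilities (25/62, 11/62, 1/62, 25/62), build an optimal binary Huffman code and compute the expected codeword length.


Huffman construction (repeatedly merge the two least-probable nodes; each merge adds 1 bit to every symbol beneath it): 1/62 + 11/62 = 6/31; 6/31 + 25/62 = 37/62; 25/62 + 37/62 = 1. Resulting codeword lengths (in the order the probabilities were given): (2, 3, 3, 1). L_avg = sum(p_i * l_i) = 25/62*2 + 11/62*3 + 1/62*3 + 25/62*1 = 111/62 = 1.7903

1.7903 bits


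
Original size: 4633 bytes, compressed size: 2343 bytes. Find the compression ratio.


Ratio = original / compressed = 4633 / 2343 = 1.9774

1.9774


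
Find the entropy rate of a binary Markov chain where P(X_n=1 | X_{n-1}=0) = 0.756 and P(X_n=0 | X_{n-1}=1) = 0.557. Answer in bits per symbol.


Stationary distribution: pi_0 = p10/(p01+p10) = 0.4242, pi_1 = 0.5758. Entropy rate H' = pi_0*H(p01) + pi_1*H(p10) = 0.4242*0.8016 + 0.5758*0.9906 = 0.9104

0.9104 bits/symbol


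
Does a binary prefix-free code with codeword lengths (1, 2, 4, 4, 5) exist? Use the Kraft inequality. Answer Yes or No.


Kraft sum = sum(2^(-l_i)) = 0.9062, need <= 1. Result: satisfied (a binary prefix-free code with these lengths exists)

Yes


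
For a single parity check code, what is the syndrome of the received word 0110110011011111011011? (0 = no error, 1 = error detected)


Syndrome = XOR of all bits = 0 XOR 1 XOR 1 XOR 0 XOR 1 XOR 1 XOR 0 XOR 0 XOR 1 XOR 1 XOR 0 XOR 1 XOR 1 XOR 1 XOR 1 XOR 1 XOR 0 XOR 1 XOR 1 XOR 0 XOR 1 XOR 1 = 1

1


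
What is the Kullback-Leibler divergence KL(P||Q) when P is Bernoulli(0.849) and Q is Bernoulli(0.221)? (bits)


KL = p*log2(p/q) + (1-p)*log2((1-p)/(1-q)) = 0.849*log2(0.849/0.221) + 0.151*log2(0.151/0.779) = 1.2911

1.2911 bits


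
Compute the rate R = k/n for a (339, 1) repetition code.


Rate = k/n = 1/339

1/339


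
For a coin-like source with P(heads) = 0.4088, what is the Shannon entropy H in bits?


H = -p*log2(p) - (1-p)*log2(1-p). -0.4088*log2(0.4088) = 0.527570; -0.5912*log2(0.5912) = 0.448296. H = 0.527570 + 0.448296 = 0.9759

0.9759 bits


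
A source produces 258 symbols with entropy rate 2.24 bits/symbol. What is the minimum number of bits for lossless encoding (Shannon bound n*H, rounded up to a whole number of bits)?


Minimum bits >= n * H = 258 * 2.24 = 577.92, rounded up to a whole number of bits = 578

578 bits


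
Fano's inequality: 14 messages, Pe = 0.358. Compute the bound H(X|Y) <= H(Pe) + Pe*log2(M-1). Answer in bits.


H(Pe) = -Pe*log2(Pe) - (1-Pe)*log2(1-Pe) = -0.358*log2(0.358) - 0.642*log2(0.642) = 0.530545 + 0.410466 = 0.941. Pe*log2(M-1) = 0.358*log2(13) = 1.324757. Bound = H(Pe) + Pe*log2(M-1) = 0.530545 + 0.410466 + 1.324757 = 2.2658

2.2658 bits


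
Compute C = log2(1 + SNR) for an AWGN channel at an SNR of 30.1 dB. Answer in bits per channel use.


SNR_linear = 10^(30.1/10) = 1023.293; C = log2(1 + SNR_linear) = log2(1 + 1023.293) = 10.0004

10.0004 bits/channel use


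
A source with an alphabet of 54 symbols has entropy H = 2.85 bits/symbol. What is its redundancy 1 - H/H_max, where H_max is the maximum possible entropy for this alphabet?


H_max = log2(K) = log2(54) = 5.7549 bits/symbol. Redundancy = 1 - H/H_max = 1 - 2.85/5.7549 = 1 - 0.4952 = 0.5048

0.5048


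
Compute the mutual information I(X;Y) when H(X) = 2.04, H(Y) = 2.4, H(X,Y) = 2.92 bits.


I(X;Y) = H(X) + H(Y) - H(X,Y) = 2.04 + 2.4 - 2.92 = 1.52

1.52 bits


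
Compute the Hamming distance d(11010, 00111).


Count differing positions: ^ ^ ^ . ^ = 4 differences

4


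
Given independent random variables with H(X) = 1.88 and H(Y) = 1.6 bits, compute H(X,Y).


For independent variables, H(X,Y) = H(X) + H(Y) = 1.88 + 1.6 = 3.48

3.48 bits


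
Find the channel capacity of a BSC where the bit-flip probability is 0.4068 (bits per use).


H(p) = -p*log2(p) - (1-p)*log2(1-p) = -0.4068*log2(0.4068) - 0.5932*log2(0.5932) = 0.527867 + 0.446923 = 0.9748. C = 1 - H(p) = 1 - 0.9748 = 0.0252

0.0252 bits


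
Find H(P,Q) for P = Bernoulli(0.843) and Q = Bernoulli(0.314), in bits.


H(P,Q) = -p*log2(q) - (1-p)*log2(1-q). -0.843*log2(0.314) = 1.408791; -0.157*log2(0.686) = 0.085364. H(P,Q) = 1.408791 + 0.085364 = 1.4942

1.4942 bits


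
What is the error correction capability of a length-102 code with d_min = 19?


Correction capability = floor((d-1)/2) = floor((19-1)/2) = 9

9 errors


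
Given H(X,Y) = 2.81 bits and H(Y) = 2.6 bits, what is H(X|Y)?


H(X|Y) = H(X,Y) - H(Y) = 2.81 - 2.6 = 0.21

0.21 bits


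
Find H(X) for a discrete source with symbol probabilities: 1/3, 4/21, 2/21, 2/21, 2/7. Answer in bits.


H = -sum(p_i * log2(p_i)). Terms: -(1/3)*log2(1/3) = 0.528321; -(4/21)*log2(4/21) = 0.455680; -(2/21)*log2(2/21) = 0.323078; -(2/21)*log2(2/21) = 0.323078; -(2/7)*log2(2/7) = 0.516387. H = 0.528321 + 0.455680 + 0.323078 + 0.323078 + 0.516387 = 2.1465

2.1465 bits


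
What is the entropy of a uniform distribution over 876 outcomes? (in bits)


H = log2(n) = log2(876) = 9.7748

9.7748 bits


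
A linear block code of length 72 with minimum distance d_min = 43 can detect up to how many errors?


Detection capability = d_min - 1 = 43 - 1 = 42

42 errors


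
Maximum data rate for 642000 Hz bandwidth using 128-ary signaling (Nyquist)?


Rate = 2 * B * log2(M) = 2 * 642000 * 7.0 = 8988000.0

8988000.0 bps


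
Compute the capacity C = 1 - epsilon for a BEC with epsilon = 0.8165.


C = 1 - epsilon = 1 - 0.8165 = 0.1835

0.1835 bits


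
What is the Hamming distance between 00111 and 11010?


Count differing positions: ^ ^ ^ . ^ = 4 differences

4


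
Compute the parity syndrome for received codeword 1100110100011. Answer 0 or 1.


Syndrome = XOR of all bits = 1 XOR 1 XOR 0 XOR 0 XOR 1 XOR 1 XOR 0 XOR 1 XOR 0 XOR 0 XOR 0 XOR 1 XOR 1 = 1

1


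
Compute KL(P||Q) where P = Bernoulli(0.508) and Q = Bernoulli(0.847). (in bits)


KL = p*log2(p/q) + (1-p)*log2((1-p)/(1-q)) = 0.508*log2(0.508/0.847) + 0.492*log2(0.492/0.153) = 0.4544

0.4544 bits


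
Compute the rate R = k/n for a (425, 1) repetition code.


Rate = k/n = 1/425

1/425


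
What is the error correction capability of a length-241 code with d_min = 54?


Correction capability = floor((d-1)/2) = floor((54-1)/2) = 26

26 errors


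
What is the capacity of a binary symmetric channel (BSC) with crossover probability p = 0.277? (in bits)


H(p) = -p*log2(p) - (1-p)*log2(1-p) = -0.277*log2(0.277) - 0.723*log2(0.723) = 0.513016 + 0.338315 = 0.8513. C = 1 - H(p) = 1 - 0.8513 = 0.1487

0.1487 bits


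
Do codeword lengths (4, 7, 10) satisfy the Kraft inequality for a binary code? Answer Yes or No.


Kraft sum = sum(2^(-l_i)) = 0.0713, need <= 1. Result: satisfied (a binary prefix-free code with these lengths exists)

Yes


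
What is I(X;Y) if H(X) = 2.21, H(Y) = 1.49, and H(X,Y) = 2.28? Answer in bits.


I(X;Y) = H(X) + H(Y) - H(X,Y) = 2.21 + 1.49 - 2.28 = 1.42

1.42 bits


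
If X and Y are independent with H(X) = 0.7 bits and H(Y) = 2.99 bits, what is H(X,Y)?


For independent variables, H(X,Y) = H(X) + H(Y) = 0.7 + 2.99 = 3.69

3.69 bits


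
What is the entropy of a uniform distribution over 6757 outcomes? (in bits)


H = log2(n) = log2(6757) = 12.7222

12.7222 bits


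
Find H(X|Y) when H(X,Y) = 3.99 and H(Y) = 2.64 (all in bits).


H(X|Y) = H(X,Y) - H(Y) = 3.99 - 2.64 = 1.35

1.35 bits


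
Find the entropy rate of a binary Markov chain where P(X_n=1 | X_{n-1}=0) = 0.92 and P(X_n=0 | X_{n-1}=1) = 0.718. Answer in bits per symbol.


Stationary distribution: pi_0 = p10/(p01+p10) = 0.4383, pi_1 = 0.5617. Entropy rate H' = pi_0*H(p01) + pi_1*H(p10) = 0.4383*0.4022 + 0.5617*0.8582 = 0.6583

0.6583 bits/symbol


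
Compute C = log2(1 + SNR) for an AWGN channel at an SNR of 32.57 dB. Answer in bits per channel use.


SNR_linear = 10^(32.57/10) = 1807.1741; C = log2(1 + SNR_linear) = log2(1 + 1807.1741) = 10.8203

10.8203 bits/channel use


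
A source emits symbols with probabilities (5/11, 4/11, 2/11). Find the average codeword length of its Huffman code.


Huffman construction (repeatedly merge the two least-probable nodes; each merge adds 1 bit to every symbol beneath it): 2/11 + 4/11 = 6/11; 5/11 + 6/11 = 1. Resulting codeword lengths (in the order the probabilities were given): (1, 2, 2). L_avg = sum(p_i * l_i) = 5/11*1 + 4/11*2 + 2/11*2 = 17/11 = 1.5455

1.5455 bits


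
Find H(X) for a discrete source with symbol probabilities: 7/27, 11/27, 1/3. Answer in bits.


H = -sum(p_i * log2(p_i)). Terms: -(7/27)*log2(7/27) = 0.504916; -(11/27)*log2(11/27) = 0.527778; -(1/3)*log2(1/3) = 0.528321. H = 0.504916 + 0.527778 + 0.528321 = 1.561

1.561 bits


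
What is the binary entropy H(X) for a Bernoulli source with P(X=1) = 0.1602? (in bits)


H = -p*log2(p) - (1-p)*log2(1-p). -0.1602*log2(0.1602) = 0.423257; -0.8398*log2(0.8398) = 0.211531. H = 0.423257 + 0.211531 = 0.6348

0.6348 bits


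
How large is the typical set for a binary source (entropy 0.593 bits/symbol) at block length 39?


log2|A_typical| = nH = 39 * 0.593 = 23.127, so |A_typical| ~ 2^23.127 = 9.161e+06

9.161e+06


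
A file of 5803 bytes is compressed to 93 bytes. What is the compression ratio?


Ratio = original / compressed = 5803 / 93 = 62.3978

62.3978


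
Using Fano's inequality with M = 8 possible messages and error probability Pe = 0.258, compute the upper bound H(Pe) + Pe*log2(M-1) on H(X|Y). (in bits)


H(Pe) = -Pe*log2(Pe) - (1-Pe)*log2(1-Pe) = -0.258*log2(0.258) - 0.742*log2(0.742) = 0.504276 + 0.319438 = 0.8237. Pe*log2(M-1) = 0.258*log2(7) = 0.724298. Bound = H(Pe) + Pe*log2(M-1) = 0.504276 + 0.319438 + 0.724298 = 1.548

1.548 bits
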